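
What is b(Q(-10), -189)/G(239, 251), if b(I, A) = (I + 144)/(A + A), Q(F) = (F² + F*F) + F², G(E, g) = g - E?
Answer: -37/378 ≈ -0.097884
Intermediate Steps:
Q(F) = 3*F² (Q(F) = (F² + F²) + F² = 2*F² + F² = 3*F²)
b(I, A) = (144 + I)/(2*A) (b(I, A) = (144 + I)/((2*A)) = (144 + I)*(1/(2*A)) = (144 + I)/(2*A))
b(Q(-10), -189)/G(239, 251) = ((½)*(144 + 3*(-10)²)/(-189))/(251 - 1*239) = ((½)*(-1/189)*(144 + 3*100))/(251 - 239) = ((½)*(-1/189)*(144 + 300))/12 = ((½)*(-1/189)*444)*(1/12) = -74/63*1/12 = -37/378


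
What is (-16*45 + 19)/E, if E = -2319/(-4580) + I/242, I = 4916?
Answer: -388480180/11538239 ≈ -33.669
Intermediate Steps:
E = 11538239/554180 (E = -2319/(-4580) + 4916/242 = -2319*(-1/4580) + 4916*(1/242) = 2319/4580 + 2458/121 = 11538239/554180 ≈ 20.820)
(-16*45 + 19)/E = (-16*45 + 19)/(11538239/554180) = (-720 + 19)*(554180/11538239) = -701*554180/11538239 = -388480180/11538239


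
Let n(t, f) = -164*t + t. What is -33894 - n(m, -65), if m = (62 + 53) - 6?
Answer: -16127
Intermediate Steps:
m = 109 (m = 115 - 6 = 109)
n(t, f) = -163*t
-33894 - n(m, -65) = -33894 - (-163)*109 = -33894 - 1*(-17767) = -33894 + 17767 = -16127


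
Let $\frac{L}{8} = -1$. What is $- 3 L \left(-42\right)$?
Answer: $-1008$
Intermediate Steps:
$L = -8$ ($L = 8 \left(-1\right) = -8$)
$- 3 L \left(-42\right) = \left(-3\right) \left(-8\right) \left(-42\right) = 24 \left(-42\right) = -1008$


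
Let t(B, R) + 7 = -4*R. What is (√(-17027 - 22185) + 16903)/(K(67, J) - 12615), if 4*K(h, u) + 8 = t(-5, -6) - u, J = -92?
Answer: -67612/50359 - 8*I*√9803/50359 ≈ -1.3426 - 0.015729*I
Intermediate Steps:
t(B, R) = -7 - 4*R
K(h, u) = 9/4 - u/4 (K(h, u) = -2 + ((-7 - 4*(-6)) - u)/4 = -2 + ((-7 + 24) - u)/4 = -2 + (17 - u)/4 = -2 + (17/4 - u/4) = 9/4 - u/4)
(√(-17027 - 22185) + 16903)/(K(67, J) - 12615) = (√(-17027 - 22185) + 16903)/((9/4 - ¼*(-92)) - 12615) = (√(-39212) + 16903)/((9/4 + 23) - 12615) = (2*I*√9803 + 16903)/(101/4 - 12615) = (16903 + 2*I*√9803)/(-50359/4) = (16903 + 2*I*√9803)*(-4/50359) = -67612/50359 - 8*I*√9803/50359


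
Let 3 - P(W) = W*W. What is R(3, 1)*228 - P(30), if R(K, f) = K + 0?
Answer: 1581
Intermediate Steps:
P(W) = 3 - W² (P(W) = 3 - W*W = 3 - W²)
R(K, f) = K
R(3, 1)*228 - P(30) = 3*228 - (3 - 1*30²) = 684 - (3 - 1*900) = 684 - (3 - 900) = 684 - 1*(-897) = 684 + 897 = 1581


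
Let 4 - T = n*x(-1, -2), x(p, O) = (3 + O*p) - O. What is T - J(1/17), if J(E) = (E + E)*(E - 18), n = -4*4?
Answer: 34134/289 ≈ 118.11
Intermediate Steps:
x(p, O) = 3 - O + O*p
n = -16
J(E) = 2*E*(-18 + E) (J(E) = (2*E)*(-18 + E) = 2*E*(-18 + E))
T = 116 (T = 4 - (-16)*(3 - 1*(-2) - 2*(-1)) = 4 - (-16)*(3 + 2 + 2) = 4 - (-16)*7 = 4 - 1*(-112) = 4 + 112 = 116)
T - J(1/17) = 116 - 2*1/17*(-18 + 1/17) = 116 - 2*1*(1/17)*(-18 + 1*(1/17)) = 116 - 2*(-18 + 1/17)/17 = 116 - 2*(-305)/(17*17) = 116 - 1*(-610/289) = 116 + 610/289 = 34134/289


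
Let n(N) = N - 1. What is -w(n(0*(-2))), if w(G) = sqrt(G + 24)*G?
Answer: sqrt(23) ≈ 4.7958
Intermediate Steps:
n(N) = -1 + N
w(G) = G*sqrt(24 + G) (w(G) = sqrt(24 + G)*G = G*sqrt(24 + G))
-w(n(0*(-2))) = -(-1 + 0*(-2))*sqrt(24 + (-1 + 0*(-2))) = -(-1 + 0)*sqrt(24 + (-1 + 0)) = -(-1)*sqrt(24 - 1) = -(-1)*sqrt(23) = sqrt(23)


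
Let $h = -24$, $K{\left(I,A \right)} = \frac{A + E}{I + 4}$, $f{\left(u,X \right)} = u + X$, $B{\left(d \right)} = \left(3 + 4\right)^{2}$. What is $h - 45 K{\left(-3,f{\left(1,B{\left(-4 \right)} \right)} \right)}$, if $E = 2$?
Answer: $-2364$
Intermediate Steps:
$B{\left(d \right)} = 49$ ($B{\left(d \right)} = 7^{2} = 49$)
$f{\left(u,X \right)} = X + u$
$K{\left(I,A \right)} = \frac{2 + A}{4 + I}$ ($K{\left(I,A \right)} = \frac{A + 2}{I + 4} = \frac{2 + A}{4 + I}$)
$h - 45 K{\left(-3,f{\left(1,B{\left(-4 \right)} \right)} \right)} = -24 - 45 \frac{2 + \left(49 + 1\right)}{4 - 3} = -24 - 45 \frac{2 + 50}{1} = -24 - 45 \cdot 1 \cdot 52 = -24 - 2340 = -2364$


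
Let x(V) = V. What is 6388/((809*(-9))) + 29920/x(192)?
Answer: 2256469/14562 ≈ 154.96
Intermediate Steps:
6388/((809*(-9))) + 29920/x(192) = 6388/((809*(-9))) + 29920/192 = 6388/(-7281) + 29920*(1/192) = 6388*(-1/7281) + 935/6 = -6388/7281 + 935/6 = 2256469/14562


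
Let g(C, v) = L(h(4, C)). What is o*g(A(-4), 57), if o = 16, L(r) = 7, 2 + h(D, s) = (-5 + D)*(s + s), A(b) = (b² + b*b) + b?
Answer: 112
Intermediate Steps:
A(b) = b + 2*b² (A(b) = (b² + b²) + b = 2*b² + b = b + 2*b²)
h(D, s) = -2 + 2*s*(-5 + D) (h(D, s) = -2 + (-5 + D)*(s + s) = -2 + (-5 + D)*(2*s) = -2 + 2*s*(-5 + D))
g(C, v) = 7
o*g(A(-4), 57) = 16*7 = 112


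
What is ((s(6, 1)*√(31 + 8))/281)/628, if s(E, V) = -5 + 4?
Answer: -√39/176468 ≈ -3.5389e-5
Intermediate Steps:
s(E, V) = -1
((s(6, 1)*√(31 + 8))/281)/628 = (-√(31 + 8)/281)/628 = (-√39*(1/281))*(1/628) = -√39/281*(1/628) = -√39/176468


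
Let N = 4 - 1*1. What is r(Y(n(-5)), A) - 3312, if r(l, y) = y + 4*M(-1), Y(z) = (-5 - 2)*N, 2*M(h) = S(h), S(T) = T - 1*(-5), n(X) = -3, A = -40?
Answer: -3344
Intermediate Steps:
N = 3 (N = 4 - 1 = 3)
S(T) = 5 + T (S(T) = T + 5 = 5 + T)
M(h) = 5/2 + h/2 (M(h) = (5 + h)/2 = 5/2 + h/2)
Y(z) = -21 (Y(z) = (-5 - 2)*3 = -7*3 = -21)
r(l, y) = 8 + y (r(l, y) = y + 4*(5/2 + (½)*(-1)) = y + 4*(5/2 - ½) = y + 4*2 = y + 8 = 8 + y)
r(Y(n(-5)), A) - 3312 = (8 - 40) - 3312 = -32 - 3312 = -3344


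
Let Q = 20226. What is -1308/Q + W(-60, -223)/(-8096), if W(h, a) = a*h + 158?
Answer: -23700763/13645808 ≈ -1.7369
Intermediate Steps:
W(h, a) = 158 + a*h
-1308/Q + W(-60, -223)/(-8096) = -1308/20226 + (158 - 223*(-60))/(-8096) = -1308*1/20226 + (158 + 13380)*(-1/8096) = -218/3371 + 13538*(-1/8096) = -218/3371 - 6769/4048 = -23700763/13645808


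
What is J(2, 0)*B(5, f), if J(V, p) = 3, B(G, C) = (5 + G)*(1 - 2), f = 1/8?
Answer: -30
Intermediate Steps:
f = ⅛ ≈ 0.12500
B(G, C) = -5 - G (B(G, C) = (5 + G)*(-1) = -5 - G)
J(2, 0)*B(5, f) = 3*(-5 - 1*5) = 3*(-5 - 5) = 3*(-10) = -30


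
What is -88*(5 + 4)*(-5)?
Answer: 3960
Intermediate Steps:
-88*(5 + 4)*(-5) = -792*(-5) = -88*(-45) = 3960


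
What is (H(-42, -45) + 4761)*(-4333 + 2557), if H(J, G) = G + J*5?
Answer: -8002656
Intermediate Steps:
H(J, G) = G + 5*J
(H(-42, -45) + 4761)*(-4333 + 2557) = ((-45 + 5*(-42)) + 4761)*(-4333 + 2557) = ((-45 - 210) + 4761)*(-1776) = (-255 + 4761)*(-1776) = 4506*(-1776) = -8002656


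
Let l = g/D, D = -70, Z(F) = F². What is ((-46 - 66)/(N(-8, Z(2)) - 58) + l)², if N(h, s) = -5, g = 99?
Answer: 52441/396900 ≈ 0.13213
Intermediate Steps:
l = -99/70 (l = 99/(-70) = 99*(-1/70) = -99/70 ≈ -1.4143)
((-46 - 66)/(N(-8, Z(2)) - 58) + l)² = ((-46 - 66)/(-5 - 58) - 99/70)² = (-112/(-63) - 99/70)² = (-112*(-1/63) - 99/70)² = (16/9 - 99/70)² = (229/630)² = 52441/396900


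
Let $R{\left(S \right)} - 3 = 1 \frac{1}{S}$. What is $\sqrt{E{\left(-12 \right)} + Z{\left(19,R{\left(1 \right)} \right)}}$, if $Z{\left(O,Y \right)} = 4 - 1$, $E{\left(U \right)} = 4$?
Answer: $\sqrt{7} \approx 2.6458$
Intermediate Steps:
$R{\left(S \right)} = 3 + \frac{1}{S}$ ($R{\left(S \right)} = 3 + 1 \frac{1}{S} = 3 + \frac{1}{S}$)
$Z{\left(O,Y \right)} = 3$
$\sqrt{E{\left(-12 \right)} + Z{\left(19,R{\left(1 \right)} \right)}} = \sqrt{4 + 3} = \sqrt{7}$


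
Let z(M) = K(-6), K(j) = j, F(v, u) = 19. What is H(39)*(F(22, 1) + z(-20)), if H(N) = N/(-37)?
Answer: -507/37 ≈ -13.703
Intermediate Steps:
H(N) = -N/37 (H(N) = N*(-1/37) = -N/37)
z(M) = -6
H(39)*(F(22, 1) + z(-20)) = (-1/37*39)*(19 - 6) = -39/37*13 = -507/37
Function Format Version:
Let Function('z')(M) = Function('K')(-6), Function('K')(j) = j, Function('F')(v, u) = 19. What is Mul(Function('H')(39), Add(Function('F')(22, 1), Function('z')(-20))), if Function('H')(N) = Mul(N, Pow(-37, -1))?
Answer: Rational(-507, 37) ≈ -13.703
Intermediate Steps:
Function('H')(N) = Mul(Rational(-1, 37), N) (Function('H')(N) = Mul(N, Rational(-1, 37)) = Mul(Rational(-1, 37), N))
Function('z')(M) = -6
Mul(Function('H')(39), Add(Function('F')(22, 1), Function('z')(-20))) = Mul(Mul(Rational(-1, 37), 39), Add(19, -6)) = Mul(Rational(-39, 37), 13) = Rational(-507, 37)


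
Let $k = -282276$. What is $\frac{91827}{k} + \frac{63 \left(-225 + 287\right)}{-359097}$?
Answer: $- \frac{1262124825}{3754239436} \approx -0.33619$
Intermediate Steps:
$\frac{91827}{k} + \frac{63 \left(-225 + 287\right)}{-359097} = \frac{91827}{-282276} + \frac{63 \left(-225 + 287\right)}{-359097} = 91827 \left(- \frac{1}{282276}\right) + 63 \cdot 62 \left(- \frac{1}{359097}\right) = - \frac{10203}{31364} + 3906 \left(- \frac{1}{359097}\right) = - \frac{10203}{31364} - \frac{1302}{119699} = - \frac{1262124825}{3754239436}$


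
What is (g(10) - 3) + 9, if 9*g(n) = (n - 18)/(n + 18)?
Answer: 376/63 ≈ 5.9683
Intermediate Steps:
g(n) = (-18 + n)/(9*(18 + n)) (g(n) = ((n - 18)/(n + 18))/9 = ((-18 + n)/(18 + n))/9 = (-18 + n)/(9*(18 + n)))
(g(10) - 3) + 9 = ((-18 + 10)/(9*(18 + 10)) - 3) + 9 = ((⅑)*(-8)/28 - 3) + 9 = ((⅑)*(1/28)*(-8) - 3) + 9 = (-2/63 - 3) + 9 = -191/63 + 9 = 376/63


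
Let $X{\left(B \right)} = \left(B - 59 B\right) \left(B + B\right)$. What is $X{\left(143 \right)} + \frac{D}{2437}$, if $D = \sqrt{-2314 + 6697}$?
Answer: $-2372084 + \frac{3 \sqrt{487}}{2437} \approx -2.3721 \cdot 10^{6}$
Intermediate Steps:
$X{\left(B \right)} = - 116 B^{2}$ ($X{\left(B \right)} = - 58 B 2 B = - 116 B^{2}$)
$D = 3 \sqrt{487}$ ($D = \sqrt{4383} = 3 \sqrt{487} \approx 66.204$)
$X{\left(143 \right)} + \frac{D}{2437} = - 116 \cdot 143^{2} + \frac{3 \sqrt{487}}{2437} = \left(-116\right) 20449 + 3 \sqrt{487} \cdot \frac{1}{2437} = -2372084 + \frac{3 \sqrt{487}}{2437}$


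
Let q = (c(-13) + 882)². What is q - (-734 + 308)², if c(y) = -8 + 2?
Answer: 585900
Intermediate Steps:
c(y) = -6
q = 767376 (q = (-6 + 882)² = 876² = 767376)
q - (-734 + 308)² = 767376 - (-734 + 308)² = 767376 - 1*(-426)² = 767376 - 1*181476 = 767376 - 181476 = 585900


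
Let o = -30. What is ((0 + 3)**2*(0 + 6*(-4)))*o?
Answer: 6480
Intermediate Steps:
((0 + 3)**2*(0 + 6*(-4)))*o = ((0 + 3)**2*(0 + 6*(-4)))*(-30) = (3**2*(0 - 24))*(-30) = (9*(-24))*(-30) = -216*(-30) = 6480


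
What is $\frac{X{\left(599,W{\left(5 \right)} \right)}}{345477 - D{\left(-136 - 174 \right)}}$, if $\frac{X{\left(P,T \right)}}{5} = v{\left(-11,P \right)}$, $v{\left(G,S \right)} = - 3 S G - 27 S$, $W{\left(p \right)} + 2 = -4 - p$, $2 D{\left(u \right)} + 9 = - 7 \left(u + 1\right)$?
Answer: $\frac{599}{11480} \approx 0.052178$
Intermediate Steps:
$D{\left(u \right)} = -8 - \frac{7 u}{2}$ ($D{\left(u \right)} = - \frac{9}{2} + \frac{\left(-7\right) \left(u + 1\right)}{2} = - \frac{9}{2} + \frac{\left(-7\right) \left(1 + u\right)}{2} = - \frac{9}{2} + \frac{-7 - 7 u}{2} = - \frac{9}{2} - \left(\frac{7}{2} + \frac{7 u}{2}\right) = -8 - \frac{7 u}{2}$)
$W{\left(p \right)} = -6 - p$ ($W{\left(p \right)} = -2 - \left(4 + p\right) = -6 - p$)
$v{\left(G,S \right)} = - 27 S - 3 G S$ ($v{\left(G,S \right)} = - 3 G S - 27 S = - 27 S - 3 G S$)
$X{\left(P,T \right)} = 30 P$ ($X{\left(P,T \right)} = 5 \left(- 3 P \left(9 - 11\right)\right) = 5 \left(\left(-3\right) P \left(-2\right)\right) = 5 \cdot 6 P = 30 P$)
$\frac{X{\left(599,W{\left(5 \right)} \right)}}{345477 - D{\left(-136 - 174 \right)}} = \frac{30 \cdot 599}{345477 - \left(-8 - \frac{7 \left(-136 - 174\right)}{2}\right)} = \frac{17970}{345477 - \left(-8 - -1085\right)} = \frac{17970}{345477 - \left(-8 + 1085\right)} = \frac{17970}{345477 - 1077} = \frac{17970}{344400} = 17970 \cdot \frac{1}{344400} = \frac{599}{11480}$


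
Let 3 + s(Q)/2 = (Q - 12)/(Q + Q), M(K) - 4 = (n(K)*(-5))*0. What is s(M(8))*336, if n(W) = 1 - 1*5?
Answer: -2688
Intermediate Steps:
n(W) = -4 (n(W) = 1 - 5 = -4)
M(K) = 4 (M(K) = 4 - 4*(-5)*0 = 4 + 20*0 = 4 + 0 = 4)
s(Q) = -6 + (-12 + Q)/Q (s(Q) = -6 + 2*((Q - 12)/(Q + Q)) = -6 + 2*((-12 + Q)/((2*Q))) = -6 + 2*((-12 + Q)*(1/(2*Q))) = -6 + 2*((-12 + Q)/(2*Q)) = -6 + (-12 + Q)/Q)
s(M(8))*336 = (-5 - 12/4)*336 = (-5 - 12*¼)*336 = (-5 - 3)*336 = -8*336 = -2688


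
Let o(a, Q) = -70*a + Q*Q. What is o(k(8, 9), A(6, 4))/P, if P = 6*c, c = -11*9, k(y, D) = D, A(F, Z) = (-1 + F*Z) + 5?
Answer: -7/27 ≈ -0.25926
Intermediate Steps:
A(F, Z) = 4 + F*Z
c = -99
o(a, Q) = Q**2 - 70*a (o(a, Q) = -70*a + Q**2 = Q**2 - 70*a)
P = -594 (P = 6*(-99) = -594)
o(k(8, 9), A(6, 4))/P = ((4 + 6*4)**2 - 70*9)/(-594) = ((4 + 24)**2 - 630)*(-1/594) = (28**2 - 630)*(-1/594) = (784 - 630)*(-1/594) = 154*(-1/594) = -7/27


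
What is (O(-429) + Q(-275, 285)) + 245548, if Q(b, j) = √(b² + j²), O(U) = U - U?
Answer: 245548 + 5*√6274 ≈ 2.4594e+5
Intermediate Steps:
O(U) = 0
(O(-429) + Q(-275, 285)) + 245548 = (0 + √((-275)² + 285²)) + 245548 = (0 + √(75625 + 81225)) + 245548 = (0 + √156850) + 245548 = (0 + 5*√6274) + 245548 = 5*√6274 + 245548 = 245548 + 5*√6274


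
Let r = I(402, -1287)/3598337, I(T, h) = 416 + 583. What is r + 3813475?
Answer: 13722168192074/3598337 ≈ 3.8135e+6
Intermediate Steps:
I(T, h) = 999
r = 999/3598337 ≈ 0.00027763
r + 3813475 = 999/3598337 + 3813475 = 13722168192074/3598337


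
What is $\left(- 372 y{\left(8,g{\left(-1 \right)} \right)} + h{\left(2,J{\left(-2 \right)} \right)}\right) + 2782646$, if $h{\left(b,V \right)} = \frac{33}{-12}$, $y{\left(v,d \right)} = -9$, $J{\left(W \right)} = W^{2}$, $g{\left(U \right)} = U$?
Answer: $\frac{11143965}{4} \approx 2.786 \cdot 10^{6}$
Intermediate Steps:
$h{\left(b,V \right)} = - \frac{11}{4}$ ($h{\left(b,V \right)} = 33 \left(- \frac{1}{12}\right) = - \frac{11}{4}$)
$\left(- 372 y{\left(8,g{\left(-1 \right)} \right)} + h{\left(2,J{\left(-2 \right)} \right)}\right) + 2782646 = \left(\left(-372\right) \left(-9\right) - \frac{11}{4}\right) + 2782646 = \left(3348 - \frac{11}{4}\right) + 2782646 = \frac{13381}{4} + 2782646 = \frac{11143965}{4}$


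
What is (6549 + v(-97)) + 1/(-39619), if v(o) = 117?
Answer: 264100253/39619 ≈ 6666.0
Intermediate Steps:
(6549 + v(-97)) + 1/(-39619) = (6549 + 117) + 1/(-39619) = 6666 - 1/39619 = 264100253/39619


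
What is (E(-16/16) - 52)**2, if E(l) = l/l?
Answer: 2601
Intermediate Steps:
E(l) = 1
(E(-16/16) - 52)**2 = (1 - 52)**2 = (-51)**2 = 2601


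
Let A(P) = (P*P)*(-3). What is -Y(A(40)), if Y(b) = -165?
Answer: 165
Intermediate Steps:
A(P) = -3*P² (A(P) = P²*(-3) = -3*P²)
-Y(A(40)) = -1*(-165) = 165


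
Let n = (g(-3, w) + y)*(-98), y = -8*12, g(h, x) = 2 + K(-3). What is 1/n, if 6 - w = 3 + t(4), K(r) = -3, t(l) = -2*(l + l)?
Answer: 1/9506 ≈ 0.00010520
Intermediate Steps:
t(l) = -4*l
w = 19 (w = 6 - (3 - 4*4) = 6 - (3 - 16) = 6 - 1*(-13) = 6 + 13 = 19)
g(h, x) = -1 (g(h, x) = 2 - 3 = -1)
y = -96
n = 9506 (n = (-1 - 96)*(-98) = -97*(-98) = 9506)
1/n = 1/9506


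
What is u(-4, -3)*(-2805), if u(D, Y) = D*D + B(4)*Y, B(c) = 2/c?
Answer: -81345/2 ≈ -40673.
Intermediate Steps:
u(D, Y) = D**2 + Y/2 (u(D, Y) = D*D + (2/4)*Y = D**2 + (2*(1/4))*Y = D**2 + Y/2)
u(-4, -3)*(-2805) = ((-4)**2 + (1/2)*(-3))*(-2805) = (16 - 3/2)*(-2805) = (29/2)*(-2805) = -81345/2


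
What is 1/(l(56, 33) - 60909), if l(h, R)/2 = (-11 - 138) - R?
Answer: -1/61273 ≈ -1.6320e-5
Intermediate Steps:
l(h, R) = -298 - 2*R (l(h, R) = 2*((-11 - 138) - R) = 2*(-149 - R) = -298 - 2*R)
1/(l(56, 33) - 60909) = 1/((-298 - 2*33) - 60909) = 1/((-298 - 66) - 60909) = 1/(-364 - 60909) = 1/(-61273) = -1/61273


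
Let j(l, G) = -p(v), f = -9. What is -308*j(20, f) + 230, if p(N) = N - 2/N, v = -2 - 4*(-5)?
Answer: 51658/9 ≈ 5739.8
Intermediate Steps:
v = 18 (v = -2 + 20 = 18)
p(N) = N - 2/N
j(l, G) = -161/9 (j(l, G) = -(18 - 2/18) = -(18 - 2*1/18) = -(18 - ⅑) = -1*161/9 = -161/9)
-308*j(20, f) + 230 = -308*(-161/9) + 230 = 49588/9 + 230 = 51658/9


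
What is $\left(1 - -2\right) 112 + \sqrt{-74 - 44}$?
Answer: $336 + i \sqrt{118} \approx 336.0 + 10.863 i$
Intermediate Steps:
$\left(1 - -2\right) 112 + \sqrt{-74 - 44} = \left(1 + 2\right) 112 + \sqrt{-118} = 3 \cdot 112 + i \sqrt{118} = 336 + i \sqrt{118}$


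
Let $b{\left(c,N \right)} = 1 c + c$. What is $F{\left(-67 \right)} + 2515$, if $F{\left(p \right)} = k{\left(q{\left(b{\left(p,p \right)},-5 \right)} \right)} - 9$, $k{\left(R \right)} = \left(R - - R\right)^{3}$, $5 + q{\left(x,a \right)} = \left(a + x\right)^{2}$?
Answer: $57655610774474$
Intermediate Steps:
$b{\left(c,N \right)} = 2 c$ ($b{\left(c,N \right)} = c + c = 2 c$)
$q{\left(x,a \right)} = -5 + \left(a + x\right)^{2}$
$k{\left(R \right)} = 8 R^{3}$ ($k{\left(R \right)} = \left(R + R\right)^{3} = \left(2 R\right)^{3} = 8 R^{3}$)
$F{\left(p \right)} = -9 + 8 \left(-5 + \left(-5 + 2 p\right)^{2}\right)^{3}$ ($F{\left(p \right)} = 8 \left(-5 + \left(-5 + 2 p\right)^{2}\right)^{3} - 9 = -9 + 8 \left(-5 + \left(-5 + 2 p\right)^{2}\right)^{3}$)
$F{\left(-67 \right)} + 2515 = \left(-9 + 8 \left(-5 + \left(-5 + 2 \left(-67\right)\right)^{2}\right)^{3}\right) + 2515 = \left(-9 + 8 \left(-5 + \left(-5 - 134\right)^{2}\right)^{3}\right) + 2515 = \left(-9 + 8 \left(-5 + \left(-139\right)^{2}\right)^{3}\right) + 2515 = \left(-9 + 8 \left(-5 + 19321\right)^{3}\right) + 2515 = \left(-9 + 8 \cdot 19316^{3}\right) + 2515 = \left(-9 + 8 \cdot 7206951346496\right) + 2515 = \left(-9 + 57655610771968\right) + 2515 = 57655610771959 + 2515 = 57655610774474$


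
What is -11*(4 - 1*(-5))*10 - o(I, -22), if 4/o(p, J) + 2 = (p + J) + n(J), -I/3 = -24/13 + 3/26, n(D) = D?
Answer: -1050286/1061 ≈ -989.90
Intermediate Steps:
I = 135/26 (I = -3*(-24/13 + 3/26) = -3*(-45/26) = 135/26 ≈ 5.1923)
o(p, J) = 4/(-2 + p + 2*J) (o(p, J) = 4/(-2 + ((p + J) + J)) = 4/(-2 + ((J + p) + J)) = 4/(-2 + (p + 2*J)) = 4/(-2 + p + 2*J))
-11*(4 - 1*(-5))*10 - o(I, -22) = -11*(4 - 1*(-5))*10 - 4/(-2 + 135/26 + 2*(-22)) = -11*(4 + 5)*10 - 4/(-2 + 135/26 - 44) = -11*9*10 - 4/(-1061/26) = -99*10 - 4*(-26)/1061 = -990 - 1*(-104/1061) = -990 + 104/1061 = -1050286/1061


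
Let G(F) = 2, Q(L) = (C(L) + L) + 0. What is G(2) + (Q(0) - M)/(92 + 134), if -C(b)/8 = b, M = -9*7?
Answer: 515/226 ≈ 2.2788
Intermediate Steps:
M = -63
C(b) = -8*b
Q(L) = -7*L (Q(L) = (-8*L + L) + 0 = -7*L + 0 = -7*L)
G(2) + (Q(0) - M)/(92 + 134) = 2 + (-7*0 - 1*(-63))/(92 + 134) = 2 + (0 + 63)/226 = 2 + (1/226)*63 = 2 + 63/226 = 515/226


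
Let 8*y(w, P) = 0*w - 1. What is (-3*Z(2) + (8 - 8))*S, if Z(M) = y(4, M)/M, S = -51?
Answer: -153/16 ≈ -9.5625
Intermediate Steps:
y(w, P) = -⅛ (y(w, P) = (0*w - 1)/8 = (0 - 1)/8 = (⅛)*(-1) = -⅛)
Z(M) = -1/(8*M)
(-3*Z(2) + (8 - 8))*S = (-(-3)/(8*2) + (8 - 8))*(-51) = (-(-3)/(8*2) + 0)*(-51) = (-3*(-1/16) + 0)*(-51) = (3/16 + 0)*(-51) = (3/16)*(-51) = -153/16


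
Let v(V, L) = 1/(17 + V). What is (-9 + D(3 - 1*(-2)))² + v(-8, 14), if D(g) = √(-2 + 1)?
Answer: 721/9 - 18*I ≈ 80.111 - 18.0*I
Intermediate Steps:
D(g) = I (D(g) = √(-1) = I)
(-9 + D(3 - 1*(-2)))² + v(-8, 14) = (-9 + I)² + 1/(17 - 8) = (-9 + I)² + 1/9 = (-9 + I)² + ⅑ = ⅑ + (-9 + I)²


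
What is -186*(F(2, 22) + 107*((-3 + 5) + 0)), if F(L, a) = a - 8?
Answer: -42408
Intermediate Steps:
F(L, a) = -8 + a
-186*(F(2, 22) + 107*((-3 + 5) + 0)) = -186*((-8 + 22) + 107*((-3 + 5) + 0)) = -186*(14 + 107*(2 + 0)) = -186*(14 + 107*2) = -186*(14 + 214) = -186*228 = -42408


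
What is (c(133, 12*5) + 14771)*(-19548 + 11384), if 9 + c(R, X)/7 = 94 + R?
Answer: -133048708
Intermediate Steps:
c(R, X) = 595 + 7*R (c(R, X) = -63 + 7*(94 + R) = -63 + (658 + 7*R) = 595 + 7*R)
(c(133, 12*5) + 14771)*(-19548 + 11384) = ((595 + 7*133) + 14771)*(-19548 + 11384) = ((595 + 931) + 14771)*(-8164) = (1526 + 14771)*(-8164) = 16297*(-8164) = -133048708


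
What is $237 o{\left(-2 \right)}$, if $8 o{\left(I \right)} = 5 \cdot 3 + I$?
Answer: $\frac{3081}{8} \approx 385.13$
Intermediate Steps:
$o{\left(I \right)} = \frac{15}{8} + \frac{I}{8}$ ($o{\left(I \right)} = \frac{5 \cdot 3 + I}{8} = \frac{15 + I}{8} = \frac{15}{8} + \frac{I}{8}$)
$237 o{\left(-2 \right)} = 237 \left(\frac{15}{8} + \frac{1}{8} \left(-2\right)\right) = 237 \left(\frac{15}{8} - \frac{1}{4}\right) = 237 \cdot \frac{13}{8} = \frac{3081}{8}$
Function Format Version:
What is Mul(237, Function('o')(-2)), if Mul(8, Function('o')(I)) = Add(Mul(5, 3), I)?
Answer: Rational(3081, 8) ≈ 385.13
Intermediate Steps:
Function('o')(I) = Add(Rational(15, 8), Mul(Rational(1, 8), I)) (Function('o')(I) = Mul(Rational(1, 8), Add(Mul(5, 3), I)) = Mul(Rational(1, 8), Add(15, I)) = Add(Rational(15, 8), Mul(Rational(1, 8), I)))
Mul(237, Function('o')(-2)) = Mul(237, Add(Rational(15, 8), Mul(Rational(1, 8), -2))) = Mul(237, Add(Rational(15, 8), Rational(-1, 4))) = Mul(237, Rational(13, 8)) = Rational(3081, 8)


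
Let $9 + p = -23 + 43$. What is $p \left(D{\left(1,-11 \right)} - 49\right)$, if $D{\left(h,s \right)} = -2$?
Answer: $-561$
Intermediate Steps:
$p = 11$ ($p = -9 + \left(-23 + 43\right) = -9 + 20 = 11$)
$p \left(D{\left(1,-11 \right)} - 49\right) = 11 \left(-2 - 49\right) = 11 \left(-51\right) = -561$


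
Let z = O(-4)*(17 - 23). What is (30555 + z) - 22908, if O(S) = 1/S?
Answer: 15297/2 ≈ 7648.5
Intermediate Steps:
O(S) = 1/S
z = 3/2 (z = (17 - 23)/(-4) = -¼*(-6) = 3/2 ≈ 1.5000)
(30555 + z) - 22908 = (30555 + 3/2) - 22908 = 61113/2 - 22908 = 15297/2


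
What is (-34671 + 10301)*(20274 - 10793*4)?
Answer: 558024260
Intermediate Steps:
(-34671 + 10301)*(20274 - 10793*4) = -24370*(20274 - 43172) = -24370*(-22898) = 558024260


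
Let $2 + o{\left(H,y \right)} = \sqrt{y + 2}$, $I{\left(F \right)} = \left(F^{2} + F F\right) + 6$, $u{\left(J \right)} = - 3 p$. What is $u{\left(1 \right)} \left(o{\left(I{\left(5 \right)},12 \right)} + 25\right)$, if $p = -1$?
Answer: $69 + 3 \sqrt{14} \approx 80.225$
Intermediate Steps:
$u{\left(J \right)} = 3$ ($u{\left(J \right)} = \left(-3\right) \left(-1\right) = 3$)
$I{\left(F \right)} = 6 + 2 F^{2}$ ($I{\left(F \right)} = \left(F^{2} + F^{2}\right) + 6 = 2 F^{2} + 6 = 6 + 2 F^{2}$)
$o{\left(H,y \right)} = -2 + \sqrt{2 + y}$ ($o{\left(H,y \right)} = -2 + \sqrt{y + 2} = -2 + \sqrt{2 + y}$)
$u{\left(1 \right)} \left(o{\left(I{\left(5 \right)},12 \right)} + 25\right) = 3 \left(\left(-2 + \sqrt{2 + 12}\right) + 25\right) = 3 \left(\left(-2 + \sqrt{14}\right) + 25\right) = 3 \left(23 + \sqrt{14}\right) = 69 + 3 \sqrt{14}$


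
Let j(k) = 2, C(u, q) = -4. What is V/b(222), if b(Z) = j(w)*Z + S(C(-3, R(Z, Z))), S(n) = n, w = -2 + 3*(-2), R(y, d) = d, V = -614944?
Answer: -6988/5 ≈ -1397.6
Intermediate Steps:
w = -8 (w = -2 - 6 = -8)
b(Z) = -4 + 2*Z (b(Z) = 2*Z - 4 = -4 + 2*Z)
V/b(222) = -614944/(-4 + 2*222) = -614944/(-4 + 444) = -614944/440 = -614944*1/440 = -6988/5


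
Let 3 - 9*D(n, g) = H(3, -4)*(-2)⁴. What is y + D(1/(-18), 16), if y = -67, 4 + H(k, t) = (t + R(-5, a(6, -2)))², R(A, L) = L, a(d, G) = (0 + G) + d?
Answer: -536/9 ≈ -59.556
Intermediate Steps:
a(d, G) = G + d
H(k, t) = -4 + (4 + t)² (H(k, t) = -4 + (t + (-2 + 6))² = -4 + (t + 4)² = -4 + (4 + t)²)
D(n, g) = 67/9 (D(n, g) = ⅓ - (-4 + (4 - 4)²)*(-2)⁴/9 = ⅓ - (-4 + 0²)*16/9 = ⅓ - (-4 + 0)*16/9 = ⅓ - (-4)*16/9 = ⅓ - ⅑*(-64) = ⅓ + 64/9 = 67/9)
y + D(1/(-18), 16) = -67 + 67/9 = -536/9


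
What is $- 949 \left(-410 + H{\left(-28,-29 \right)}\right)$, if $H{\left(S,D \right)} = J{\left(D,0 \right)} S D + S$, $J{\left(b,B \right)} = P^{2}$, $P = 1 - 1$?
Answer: $415662$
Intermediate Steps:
$P = 0$ ($P = 1 - 1 = 0$)
$J{\left(b,B \right)} = 0$ ($J{\left(b,B \right)} = 0^{2} = 0$)
$H{\left(S,D \right)} = S$ ($H{\left(S,D \right)} = 0 S D + S = 0 D + S = 0 + S = S$)
$- 949 \left(-410 + H{\left(-28,-29 \right)}\right) = - 949 \left(-410 - 28\right) = \left(-949\right) \left(-438\right) = 415662$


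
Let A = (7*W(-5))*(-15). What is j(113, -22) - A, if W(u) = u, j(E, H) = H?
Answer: -547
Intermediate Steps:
A = 525 (A = (7*(-5))*(-15) = -35*(-15) = 525)
j(113, -22) - A = -22 - 1*525 = -22 - 525 = -547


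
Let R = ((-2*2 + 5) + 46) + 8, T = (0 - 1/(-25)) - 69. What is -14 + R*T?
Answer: -19034/5 ≈ -3806.8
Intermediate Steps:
T = -1724/25 (T = (0 - 1*(-1/25)) - 69 = (0 + 1/25) - 69 = 1/25 - 69 = -1724/25 ≈ -68.960)
R = 55 (R = ((-4 + 5) + 46) + 8 = (1 + 46) + 8 = 47 + 8 = 55)
-14 + R*T = -14 + 55*(-1724/25) = -14 - 18964/5 = -19034/5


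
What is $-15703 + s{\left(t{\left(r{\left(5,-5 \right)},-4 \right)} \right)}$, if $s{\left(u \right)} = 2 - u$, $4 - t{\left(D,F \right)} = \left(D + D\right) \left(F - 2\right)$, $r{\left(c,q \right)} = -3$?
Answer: $-15669$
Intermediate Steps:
$t{\left(D,F \right)} = 4 - 2 D \left(-2 + F\right)$ ($t{\left(D,F \right)} = 4 - \left(D + D\right) \left(F - 2\right) = 4 - 2 D \left(-2 + F\right)$)
$-15703 + s{\left(t{\left(r{\left(5,-5 \right)},-4 \right)} \right)} = -15703 - \left(2 - 12 - \left(-6\right) \left(-4\right)\right) = -15703 + \left(2 - \left(4 - 12 - 24\right)\right) = -15703 + \left(2 - -32\right) = -15703 + \left(2 + 32\right) = -15703 + 34 = -15669$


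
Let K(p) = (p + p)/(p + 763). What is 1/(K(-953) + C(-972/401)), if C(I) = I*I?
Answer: 15276095/242997833 ≈ 0.062865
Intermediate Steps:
C(I) = I**2
K(p) = 2*p/(763 + p) (K(p) = (2*p)/(763 + p) = 2*p/(763 + p))
1/(K(-953) + C(-972/401)) = 1/(2*(-953)/(763 - 953) + (-972/401)**2) = 1/(2*(-953)/(-190) + (-972*1/401)**2) = 1/(2*(-953)*(-1/190) + (-972/401)**2) = 1/(953/95 + 944784/160801) = 1/(242997833/15276095) = 15276095/242997833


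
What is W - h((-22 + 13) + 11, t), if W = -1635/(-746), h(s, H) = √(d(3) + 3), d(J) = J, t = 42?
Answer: 1635/746 - √6 ≈ -0.25780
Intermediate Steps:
h(s, H) = √6 (h(s, H) = √(3 + 3) = √6)
W = 1635/746 (W = -1635*(-1/746) = 1635/746 ≈ 2.1917)
W - h((-22 + 13) + 11, t) = 1635/746 - √6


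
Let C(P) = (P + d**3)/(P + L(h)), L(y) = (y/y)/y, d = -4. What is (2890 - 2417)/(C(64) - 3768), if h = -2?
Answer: -473/3768 ≈ -0.12553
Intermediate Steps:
L(y) = 1/y
C(P) = (-64 + P)/(-1/2 + P) (C(P) = (P + (-4)**3)/(P + 1/(-2)) = (P - 64)/(P - 1/2) = (-64 + P)/(-1/2 + P))
(2890 - 2417)/(C(64) - 3768) = (2890 - 2417)/(2*(-64 + 64)/(-1 + 2*64) - 3768) = 473/(2*0/(-1 + 128) - 3768) = 473/(2*0/127 - 3768) = 473/(2*(1/127)*0 - 3768) = 473/(0 - 3768) = 473/(-3768) = 473*(-1/3768) = -473/3768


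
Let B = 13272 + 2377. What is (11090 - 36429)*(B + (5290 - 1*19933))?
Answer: -25491034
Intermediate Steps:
B = 15649
(11090 - 36429)*(B + (5290 - 1*19933)) = (11090 - 36429)*(15649 + (5290 - 1*19933)) = -25339*(15649 + (5290 - 19933)) = -25339*(15649 - 14643) = -25339*1006 = -25491034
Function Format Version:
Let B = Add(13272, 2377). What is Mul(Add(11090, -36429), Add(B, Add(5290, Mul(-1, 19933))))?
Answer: -25491034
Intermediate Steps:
B = 15649
Mul(Add(11090, -36429), Add(B, Add(5290, Mul(-1, 19933)))) = Mul(Add(11090, -36429), Add(15649, Add(5290, Mul(-1, 19933)))) = Mul(-25339, Add(15649, Add(5290, -19933))) = Mul(-25339, Add(15649, -14643)) = Mul(-25339, 1006) = -25491034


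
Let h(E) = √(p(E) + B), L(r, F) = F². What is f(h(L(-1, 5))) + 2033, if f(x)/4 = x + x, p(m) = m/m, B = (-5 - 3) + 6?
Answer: 2033 + 8*I ≈ 2033.0 + 8.0*I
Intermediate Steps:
B = -2 (B = -8 + 6 = -2)
p(m) = 1
h(E) = I (h(E) = √(1 - 2) = √(-1) = I)
f(x) = 8*x (f(x) = 4*(x + x) = 4*(2*x) = 8*x)
f(h(L(-1, 5))) + 2033 = 8*I + 2033 = 2033 + 8*I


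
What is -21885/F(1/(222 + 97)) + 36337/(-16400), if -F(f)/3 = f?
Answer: 38164485663/16400 ≈ 2.3271e+6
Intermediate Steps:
F(f) = -3*f
-21885/F(1/(222 + 97)) + 36337/(-16400) = -21885/((-3/(222 + 97))) + 36337/(-16400) = -21885/((-3/319)) + 36337*(-1/16400) = -21885/((-3*1/319)) - 36337/16400 = -21885/(-3/319) - 36337/16400 = -21885*(-319/3) - 36337/16400 = 2327105 - 36337/16400 = 38164485663/16400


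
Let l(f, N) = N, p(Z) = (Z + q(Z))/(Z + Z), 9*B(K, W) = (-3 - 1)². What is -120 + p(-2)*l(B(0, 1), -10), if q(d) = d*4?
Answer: -145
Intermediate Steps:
q(d) = 4*d
B(K, W) = 16/9 (B(K, W) = (-3 - 1)²/9 = (⅑)*(-4)² = (⅑)*16 = 16/9)
p(Z) = 5/2 (p(Z) = (Z + 4*Z)/(Z + Z) = (5*Z)/((2*Z)) = (5*Z)*(1/(2*Z)) = 5/2)
-120 + p(-2)*l(B(0, 1), -10) = -120 + (5/2)*(-10) = -120 - 25 = -145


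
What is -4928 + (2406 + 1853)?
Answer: -669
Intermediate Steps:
-4928 + (2406 + 1853) = -4928 + 4259 = -669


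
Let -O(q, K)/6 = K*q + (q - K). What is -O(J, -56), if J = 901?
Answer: -296994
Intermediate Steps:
O(q, K) = -6*q + 6*K - 6*K*q (O(q, K) = -6*(K*q + (q - K)) = -6*(q - K + K*q) = -6*q + 6*K - 6*K*q)
-O(J, -56) = -(-6*901 + 6*(-56) - 6*(-56)*901) = -(-5406 - 336 + 302736) = -1*296994 = -296994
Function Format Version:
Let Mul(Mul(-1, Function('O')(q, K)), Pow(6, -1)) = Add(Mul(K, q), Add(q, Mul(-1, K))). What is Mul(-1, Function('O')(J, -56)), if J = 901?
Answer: -296994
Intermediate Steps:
Function('O')(q, K) = Add(Mul(-6, q), Mul(6, K), Mul(-6, K, q)) (Function('O')(q, K) = Mul(-6, Add(Mul(K, q), Add(q, Mul(-1, K)))) = Mul(-6, Add(q, Mul(-1, K), Mul(K, q))) = Add(Mul(-6, q), Mul(6, K), Mul(-6, K, q)))
Mul(-1, Function('O')(J, -56)) = Mul(-1, Add(Mul(-6, 901), Mul(6, -56), Mul(-6, -56, 901))) = Mul(-1, Add(-5406, -336, 302736)) = Mul(-1, 296994) = -296994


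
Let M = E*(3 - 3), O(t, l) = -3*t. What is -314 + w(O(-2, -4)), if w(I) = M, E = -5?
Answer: -314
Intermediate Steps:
M = 0 (M = -5*(3 - 3) = -5*0 = 0)
w(I) = 0
-314 + w(O(-2, -4)) = -314 + 0 = -314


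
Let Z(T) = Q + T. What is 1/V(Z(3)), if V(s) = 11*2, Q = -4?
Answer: 1/22 ≈ 0.045455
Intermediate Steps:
Z(T) = -4 + T
V(s) = 22
1/V(Z(3)) = 1/22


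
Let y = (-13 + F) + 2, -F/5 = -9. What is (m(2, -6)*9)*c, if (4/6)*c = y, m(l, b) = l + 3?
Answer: 2295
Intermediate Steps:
F = 45 (F = -5*(-9) = 45)
m(l, b) = 3 + l
y = 34 (y = (-13 + 45) + 2 = 32 + 2 = 34)
c = 51 (c = (3/2)*34 = 51)
(m(2, -6)*9)*c = ((3 + 2)*9)*51 = (5*9)*51 = 45*51 = 2295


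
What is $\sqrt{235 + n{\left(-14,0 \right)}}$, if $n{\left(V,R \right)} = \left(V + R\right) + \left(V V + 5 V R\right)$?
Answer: $\sqrt{417} \approx 20.421$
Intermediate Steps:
$n{\left(V,R \right)} = R + V + V^{2} + 5 R V$ ($n{\left(V,R \right)} = \left(R + V\right) + \left(V^{2} + 5 R V\right) = R + V + V^{2} + 5 R V$)
$\sqrt{235 + n{\left(-14,0 \right)}} = \sqrt{235 + \left(0 - 14 + \left(-14\right)^{2} + 5 \cdot 0 \left(-14\right)\right)} = \sqrt{235 + \left(0 - 14 + 196 + 0\right)} = \sqrt{235 + 182} = \sqrt{417}$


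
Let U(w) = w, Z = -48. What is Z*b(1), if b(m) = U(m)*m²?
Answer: -48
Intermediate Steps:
b(m) = m³ (b(m) = m*m² = m³)
Z*b(1) = -48*1³ = -48*1 = -48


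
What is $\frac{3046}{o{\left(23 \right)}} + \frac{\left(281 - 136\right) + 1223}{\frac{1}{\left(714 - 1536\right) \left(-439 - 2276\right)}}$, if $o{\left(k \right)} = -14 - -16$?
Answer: $3053008163$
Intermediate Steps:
$o{\left(k \right)} = 2$ ($o{\left(k \right)} = -14 + 16 = 2$)
$\frac{3046}{o{\left(23 \right)}} + \frac{\left(281 - 136\right) + 1223}{\frac{1}{\left(714 - 1536\right) \left(-439 - 2276\right)}} = \frac{3046}{2} + \frac{\left(281 - 136\right) + 1223}{\frac{1}{\left(714 - 1536\right) \left(-439 - 2276\right)}} = 3046 \cdot \frac{1}{2} + \frac{145 + 1223}{\frac{1}{\left(-822\right) \left(-439 - 2276\right)}} = 1523 + \frac{1368}{\frac{1}{\left(-822\right) \left(-439 - 2276\right)}} = 1523 + \frac{1368}{\frac{1}{\left(-822\right) \left(-2715\right)}} = 1523 + \frac{1368}{\frac{1}{2231730}} = 1523 + 1368 \frac{1}{\frac{1}{2231730}} = 1523 + 1368 \cdot 2231730 = 1523 + 3053006640 = 3053008163$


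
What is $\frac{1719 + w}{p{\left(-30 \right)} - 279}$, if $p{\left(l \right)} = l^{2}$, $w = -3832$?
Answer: $- \frac{2113}{621} \approx -3.4026$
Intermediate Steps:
$\frac{1719 + w}{p{\left(-30 \right)} - 279} = \frac{1719 - 3832}{\left(-30\right)^{2} - 279} = - \frac{2113}{900 - 279} = - \frac{2113}{621}$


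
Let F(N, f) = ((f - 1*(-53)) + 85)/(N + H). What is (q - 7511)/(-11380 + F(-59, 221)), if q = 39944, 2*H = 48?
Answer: -1135155/398659 ≈ -2.8474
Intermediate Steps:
H = 24 (H = (1/2)*48 = 24)
F(N, f) = (138 + f)/(24 + N) (F(N, f) = ((f - 1*(-53)) + 85)/(N + 24) = ((f + 53) + 85)/(24 + N) = ((53 + f) + 85)/(24 + N) = (138 + f)/(24 + N))
(q - 7511)/(-11380 + F(-59, 221)) = (39944 - 7511)/(-11380 + (138 + 221)/(24 - 59)) = 32433/(-11380 + 359/(-35)) = 32433/(-11380 - 1/35*359) = 32433/(-11380 - 359/35) = 32433/(-398659/35) = 32433*(-35/398659) = -1135155/398659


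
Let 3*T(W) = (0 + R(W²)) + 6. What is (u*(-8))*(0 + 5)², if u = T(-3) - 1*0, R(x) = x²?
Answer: -5800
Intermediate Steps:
T(W) = 2 + W⁴/3 (T(W) = ((0 + (W²)²) + 6)/3 = ((0 + W⁴) + 6)/3 = (W⁴ + 6)/3 = (6 + W⁴)/3 = 2 + W⁴/3)
u = 29 (u = (2 + (⅓)*(-3)⁴) - 1*0 = (2 + (⅓)*81) + 0 = (2 + 27) + 0 = 29 + 0 = 29)
(u*(-8))*(0 + 5)² = (29*(-8))*(0 + 5)² = -232*5² = -232*25 = -5800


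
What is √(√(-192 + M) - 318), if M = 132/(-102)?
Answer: √(-91902 + 17*I*√55862)/17 ≈ 0.38973 + 17.837*I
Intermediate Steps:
M = -22/17 (M = 132*(-1/102) = -22/17 ≈ -1.2941)
√(√(-192 + M) - 318) = √(√(-192 - 22/17) - 318) = √(√(-3286/17) - 318) = √(I*√55862/17 - 318) = √(-318 + I*√55862/17)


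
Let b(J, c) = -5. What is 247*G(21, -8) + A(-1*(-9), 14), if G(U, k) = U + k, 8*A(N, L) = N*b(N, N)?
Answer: 25643/8 ≈ 3205.4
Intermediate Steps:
A(N, L) = -5*N/8 (A(N, L) = (N*(-5))/8 = (-5*N)/8 = -5*N/8)
247*G(21, -8) + A(-1*(-9), 14) = 247*(21 - 8) - (-5)*(-9)/8 = 247*13 - 5/8*9 = 3211 - 45/8 = 25643/8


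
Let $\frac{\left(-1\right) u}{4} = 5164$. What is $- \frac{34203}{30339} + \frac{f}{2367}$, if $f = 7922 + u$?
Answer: $- \frac{51921703}{7979157} \approx -6.5072$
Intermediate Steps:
$u = -20656$ ($u = \left(-4\right) 5164 = -20656$)
$f = -12734$ ($f = 7922 - 20656 = -12734$)
$- \frac{34203}{30339} + \frac{f}{2367} = - \frac{34203}{30339} - \frac{12734}{2367} = \left(-34203\right) \frac{1}{30339} - \frac{12734}{2367} = - \frac{11401}{10113} - \frac{12734}{2367} = - \frac{51921703}{7979157}$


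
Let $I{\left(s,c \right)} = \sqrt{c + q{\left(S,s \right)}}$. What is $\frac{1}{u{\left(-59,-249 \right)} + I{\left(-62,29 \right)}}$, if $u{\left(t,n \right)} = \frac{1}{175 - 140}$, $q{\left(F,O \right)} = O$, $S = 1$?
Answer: $\frac{35}{40426} - \frac{1225 i \sqrt{33}}{40426} \approx 0.00086578 - 0.17407 i$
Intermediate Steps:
$I{\left(s,c \right)} = \sqrt{c + s}$
$u{\left(t,n \right)} = \frac{1}{35}$
$\frac{1}{u{\left(-59,-249 \right)} + I{\left(-62,29 \right)}} = \frac{1}{\frac{1}{35} + \sqrt{29 - 62}} = \frac{1}{\frac{1}{35} + \sqrt{-33}} = \frac{1}{\frac{1}{35} + i \sqrt{33}}$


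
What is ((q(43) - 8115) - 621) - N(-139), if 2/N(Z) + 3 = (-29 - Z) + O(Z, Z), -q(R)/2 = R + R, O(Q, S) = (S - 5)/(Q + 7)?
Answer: -10591634/1189 ≈ -8908.0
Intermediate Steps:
O(Q, S) = (-5 + S)/(7 + Q)
q(R) = -4*R (q(R) = -2*(R + R) = -4*R)
N(Z) = 2/(-32 - Z + (-5 + Z)/(7 + Z)) (N(Z) = 2/(-3 + ((-29 - Z) + (-5 + Z)/(7 + Z))) = 2/(-3 + (-29 - Z + (-5 + Z)/(7 + Z))) = 2/(-32 - Z + (-5 + Z)/(7 + Z)))
((q(43) - 8115) - 621) - N(-139) = ((-4*43 - 8115) - 621) - 2*(-7 - 1*(-139))/(229 + (-139)² + 38*(-139)) = ((-172 - 8115) - 621) - 2*(-7 + 139)/(229 + 19321 - 5282) = (-8287 - 621) - 2*132/14268 = -8908 - 2*132/14268 = -8908 - 1*22/1189 = -8908 - 22/1189 = -10591634/1189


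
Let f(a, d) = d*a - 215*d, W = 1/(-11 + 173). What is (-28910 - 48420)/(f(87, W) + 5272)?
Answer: -164835/11236 ≈ -14.670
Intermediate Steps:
W = 1/162 ≈ 0.0061728
f(a, d) = -215*d + a*d (f(a, d) = a*d - 215*d = -215*d + a*d)
(-28910 - 48420)/(f(87, W) + 5272) = (-28910 - 48420)/((-215 + 87)/162 + 5272) = -77330/((1/162)*(-128) + 5272) = -77330/(-64/81 + 5272) = -77330/426968/81 = -77330*81/426968 = -164835/11236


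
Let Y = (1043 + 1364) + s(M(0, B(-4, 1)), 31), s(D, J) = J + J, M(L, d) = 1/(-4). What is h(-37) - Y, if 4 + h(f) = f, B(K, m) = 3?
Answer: -2510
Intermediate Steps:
M(L, d) = -1/4
s(D, J) = 2*J
h(f) = -4 + f
Y = 2469 (Y = (1043 + 1364) + 2*31 = 2407 + 62 = 2469)
h(-37) - Y = (-4 - 37) - 1*2469 = -41 - 2469 = -2510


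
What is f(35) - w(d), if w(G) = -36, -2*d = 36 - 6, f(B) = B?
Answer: 71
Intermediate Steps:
d = -15 (d = -(36 - 6)/2 = -1/2*30 = -15)
f(35) - w(d) = 35 - 1*(-36) = 35 + 36 = 71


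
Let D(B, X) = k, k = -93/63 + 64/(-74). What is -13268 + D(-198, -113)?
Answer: -10311055/777 ≈ -13270.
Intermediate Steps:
k = -1819/777 (k = -93*1/63 + 64*(-1/74) = -31/21 - 32/37 = -1819/777 ≈ -2.3411)
D(B, X) = -1819/777
-13268 + D(-198, -113) = -13268 - 1819/777 = -10311055/777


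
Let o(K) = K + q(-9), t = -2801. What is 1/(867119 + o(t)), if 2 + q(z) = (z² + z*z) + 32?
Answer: 1/864510 ≈ 1.1567e-6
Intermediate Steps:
q(z) = 30 + 2*z² (q(z) = -2 + ((z² + z*z) + 32) = -2 + ((z² + z²) + 32) = -2 + (2*z² + 32) = -2 + (32 + 2*z²) = 30 + 2*z²)
o(K) = 192 + K (o(K) = K + (30 + 2*(-9)²) = K + (30 + 2*81) = K + (30 + 162) = K + 192 = 192 + K)
1/(867119 + o(t)) = 1/(867119 + (192 - 2801)) = 1/(867119 - 2609) = 1/864510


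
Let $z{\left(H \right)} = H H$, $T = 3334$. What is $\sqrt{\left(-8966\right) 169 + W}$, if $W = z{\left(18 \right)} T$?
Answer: $i \sqrt{435038} \approx 659.57 i$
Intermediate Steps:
$z{\left(H \right)} = H^{2}$
$W = 1080216$ ($W = 18^{2} \cdot 3334 = 324 \cdot 3334 = 1080216$)
$\sqrt{\left(-8966\right) 169 + W} = \sqrt{\left(-8966\right) 169 + 1080216} = \sqrt{-1515254 + 1080216} = \sqrt{-435038} = i \sqrt{435038}$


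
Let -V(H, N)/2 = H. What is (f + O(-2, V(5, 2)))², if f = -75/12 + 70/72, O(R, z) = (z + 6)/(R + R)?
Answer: 5929/324 ≈ 18.299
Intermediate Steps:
V(H, N) = -2*H
O(R, z) = (6 + z)/(2*R) (O(R, z) = (6 + z)/((2*R)) = (6 + z)*(1/(2*R)) = (6 + z)/(2*R))
f = -95/18 (f = -75*1/12 + 70*(1/72) = -25/4 + 35/36 = -95/18 ≈ -5.2778)
(f + O(-2, V(5, 2)))² = (-95/18 + (½)*(6 - 2*5)/(-2))² = (-95/18 + (½)*(-½)*(6 - 10))² = (-95/18 + (½)*(-½)*(-4))² = (-95/18 + 1)² = (-77/18)² = 5929/324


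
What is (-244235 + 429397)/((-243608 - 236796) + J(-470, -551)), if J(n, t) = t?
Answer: -185162/480955 ≈ -0.38499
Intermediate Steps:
(-244235 + 429397)/((-243608 - 236796) + J(-470, -551)) = (-244235 + 429397)/((-243608 - 236796) - 551) = 185162/(-480404 - 551) = 185162/(-480955) = 185162*(-1/480955) = -185162/480955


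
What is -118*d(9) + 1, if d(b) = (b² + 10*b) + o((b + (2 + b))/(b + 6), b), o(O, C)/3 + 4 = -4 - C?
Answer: -14159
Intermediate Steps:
o(O, C) = -24 - 3*C (o(O, C) = -12 + 3*(-4 - C) = -12 + (-12 - 3*C) = -24 - 3*C)
d(b) = -24 + b² + 7*b (d(b) = (b² + 10*b) + (-24 - 3*b) = -24 + b² + 7*b)
-118*d(9) + 1 = -118*(-24 + 9² + 7*9) + 1 = -118*(-24 + 81 + 63) + 1 = -118*120 + 1 = -14160 + 1 = -14159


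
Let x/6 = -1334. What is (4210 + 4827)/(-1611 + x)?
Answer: -9037/9615 ≈ -0.93989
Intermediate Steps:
x = -8004 (x = 6*(-1334) = -8004)
(4210 + 4827)/(-1611 + x) = (4210 + 4827)/(-1611 - 8004) = 9037/(-9615) = 9037*(-1/9615) = -9037/9615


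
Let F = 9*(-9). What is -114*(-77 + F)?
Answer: 18012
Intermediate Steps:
F = -81
-114*(-77 + F) = -114*(-77 - 81) = -114*(-158) = 18012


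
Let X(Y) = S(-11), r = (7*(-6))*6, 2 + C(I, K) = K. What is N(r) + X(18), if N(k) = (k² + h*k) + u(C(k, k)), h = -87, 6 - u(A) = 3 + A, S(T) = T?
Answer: 85674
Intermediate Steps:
C(I, K) = -2 + K
r = -252 (r = -42*6 = -252)
u(A) = 3 - A (u(A) = 6 - (3 + A) = 6 + (-3 - A) = 3 - A)
X(Y) = -11
N(k) = 5 + k² - 88*k (N(k) = (k² - 87*k) + (3 - (-2 + k)) = (k² - 87*k) + (3 + (2 - k)) = (k² - 87*k) + (5 - k) = 5 + k² - 88*k)
N(r) + X(18) = (5 + (-252)² - 88*(-252)) - 11 = (5 + 63504 + 22176) - 11 = 85685 - 11 = 85674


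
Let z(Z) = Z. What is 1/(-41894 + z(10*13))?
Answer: -1/41764 ≈ -2.3944e-5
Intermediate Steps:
1/(-41894 + z(10*13)) = 1/(-41894 + 10*13) = 1/(-41894 + 130) = 1/(-41764) = -1/41764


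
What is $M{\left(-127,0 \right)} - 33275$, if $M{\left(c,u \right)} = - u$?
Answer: $-33275$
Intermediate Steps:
$M{\left(-127,0 \right)} - 33275 = \left(-1\right) 0 - 33275 = 0 - 33275 = -33275$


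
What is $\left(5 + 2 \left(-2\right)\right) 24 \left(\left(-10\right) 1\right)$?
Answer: $-240$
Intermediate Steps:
$\left(5 + 2 \left(-2\right)\right) 24 \left(\left(-10\right) 1\right) = \left(5 - 4\right) 24 \left(-10\right) = 1 \cdot 24 \left(-10\right) = 24 \left(-10\right) = -240$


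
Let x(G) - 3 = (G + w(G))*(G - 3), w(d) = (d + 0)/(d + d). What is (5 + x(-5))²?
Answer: 1936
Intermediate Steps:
w(d) = ½ (w(d) = d/((2*d)) = d*(1/(2*d)) = ½)
x(G) = 3 + (½ + G)*(-3 + G) (x(G) = 3 + (G + ½)*(G - 3) = 3 + (½ + G)*(-3 + G))
(5 + x(-5))² = (5 + (3/2 + (-5)² - 5/2*(-5)))² = (5 + (3/2 + 25 + 25/2))² = (5 + 39)² = 44² = 1936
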